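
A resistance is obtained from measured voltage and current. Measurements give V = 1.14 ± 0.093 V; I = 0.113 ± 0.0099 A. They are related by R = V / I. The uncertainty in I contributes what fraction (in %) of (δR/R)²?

(δR/R)² = (1·δV/V)² + (-1·δI/I)²
  V term: (1×0.0816)² = 0.00666
  I term: (-1×0.0876)² = 0.00768
Total = 0.0143. Share from I = 0.00768/0.0143 = 0.536.

53.6%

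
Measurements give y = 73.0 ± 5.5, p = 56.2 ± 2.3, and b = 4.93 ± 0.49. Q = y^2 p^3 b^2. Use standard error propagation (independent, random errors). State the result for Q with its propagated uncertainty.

(2.30 ± 0.639) × 10^10

Products/powers → add relative errors in quadrature, weighted by exponent:
  (2·δy/y)² = (2×0.0753)² = 0.0227;  (3·δp/p)² = (3×0.0409)² = 0.0151;  (2·δb/b)² = (2×0.0994)² = 0.0395
δQ/Q = √(0.0773) = 0.278
Q = 2.3e+10, so δQ = 0.278 × 2.3e+10 = 6.39e+09.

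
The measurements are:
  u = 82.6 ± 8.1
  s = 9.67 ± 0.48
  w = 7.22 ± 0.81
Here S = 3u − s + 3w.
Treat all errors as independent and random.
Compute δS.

Absolute uncertainties add in quadrature for a linear combination:
  (3·δu)² = 590;  (δs)² = 0.230;  (3·δw)² = 5.90
δS = √(597) = 24.4

24.4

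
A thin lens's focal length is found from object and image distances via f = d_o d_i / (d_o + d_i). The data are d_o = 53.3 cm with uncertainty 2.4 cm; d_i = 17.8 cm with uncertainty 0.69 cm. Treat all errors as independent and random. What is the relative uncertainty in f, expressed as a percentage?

∂f/∂d_o = (d_i/(d_o+d_i))² = 0.0627;  ∂f/∂d_i = (d_o/(d_o+d_i))² = 0.562
δf = √((∂f/∂d_o · δd_o)² + (∂f/∂d_i · δd_i)²) = √(0.0226 + 0.150) = 0.416 cm
f = 13.3 cm, so δf/f = 0.416/13.3 = 0.0312.

3.12%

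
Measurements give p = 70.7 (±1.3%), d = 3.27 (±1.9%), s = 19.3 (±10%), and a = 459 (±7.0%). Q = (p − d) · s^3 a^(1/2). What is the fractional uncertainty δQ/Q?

Let u = p − d = 67.4. δu = √(δp² + δd²) = √(0.845 + 0.00386) = 0.921, so δu/u = 0.0137.
Q is then a monomial in u, s, a:
δQ/Q = √((δu/u)² + (3·δs/s)² + (½·δa/a)²) = √(0.000187 + 0.0900 + 0.00123) = 0.302

0.302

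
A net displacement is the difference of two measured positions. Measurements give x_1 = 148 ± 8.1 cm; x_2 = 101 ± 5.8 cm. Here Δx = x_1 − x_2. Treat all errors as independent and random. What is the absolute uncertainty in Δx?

9.96 cm

Δx is a linear combination, so absolute uncertainties add in quadrature:
  (δx_1)² = 65.6;  (δx_2)² = 33.6
δΔx = √(99.2) = 9.96 cm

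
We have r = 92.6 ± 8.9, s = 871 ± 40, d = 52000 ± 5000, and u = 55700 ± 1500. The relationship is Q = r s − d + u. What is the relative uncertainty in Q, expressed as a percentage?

11.9%

Let p = r·s = 80700. δp/p = √((1·δr/r)² + (1·δs/s)²) = √(0.00924 + 0.00211) = 0.107, so δp = 8590.
Q = p − d + u: δQ = √(δp² + δd² + δu²) = √(7.38e+07 + 2.5e+07 + 2.25e+06) = 10100
Q = 84400, so δQ/Q = 10100/84400 = 0.119.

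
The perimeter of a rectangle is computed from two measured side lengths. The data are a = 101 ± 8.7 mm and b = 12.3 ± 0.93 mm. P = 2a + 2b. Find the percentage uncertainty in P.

7.72%

P is a linear combination, so absolute uncertainties add in quadrature:
  (2·δa)² = 303;  (2·δb)² = 3.46
δP = √(306) = 17.5 mm
P = 227 mm, so δP/P = 17.5/227 = 0.0772.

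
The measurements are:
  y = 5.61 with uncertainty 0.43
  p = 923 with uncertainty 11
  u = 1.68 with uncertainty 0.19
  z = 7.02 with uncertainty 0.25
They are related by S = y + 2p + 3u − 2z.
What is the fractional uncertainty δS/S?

0.0119

Each term contributes (cᵢ δxᵢ)² to (δS)²:
  (δy)² = 0.185;  (2·δp)² = 484;  (3·δu)² = 0.325;  (2·δz)² = 0.250
δS = √(485) = 22.0
S = 1840, so δS/S = 22.0/1840 = 0.0119.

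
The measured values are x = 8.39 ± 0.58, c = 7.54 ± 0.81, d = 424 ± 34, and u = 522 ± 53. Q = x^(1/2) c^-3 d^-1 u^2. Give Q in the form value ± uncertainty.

4.34 ± 1.70

Relative error in a monomial: (δQ/Q)² = Σ (nᵢ · δxᵢ/xᵢ)².
  (½·δx/x)² = (0.5×0.0691)² = 0.00119;  (-3·δc/c)² = (-3×0.107)² = 0.104;  (-1·δd/d)² = (-1×0.0802)² = 0.00643;  (2·δu/u)² = (2×0.102)² = 0.0412
δQ/Q = √(0.153) = 0.391
Q = 4.34, so δQ = 0.391 × 4.34 = 1.70.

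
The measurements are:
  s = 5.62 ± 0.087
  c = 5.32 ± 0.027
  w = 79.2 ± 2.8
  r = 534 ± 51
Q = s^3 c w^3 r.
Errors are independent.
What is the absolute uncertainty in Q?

Since Q is a product/quotient, work with relative uncertainties:
  (3·δs/s)² = (3×0.0155)² = 0.00216;  (1·δc/c)² = (1×0.00508)² = 2.58e-05;  (3·δw/w)² = (3×0.0354)² = 0.0112;  (1·δr/r)² = (1×0.0955)² = 0.00912
δQ/Q = √(0.0226) = 0.150
Q = 2.51e+11, so δQ = 0.150 × 2.51e+11 = 3.76e+10.

3.76e+10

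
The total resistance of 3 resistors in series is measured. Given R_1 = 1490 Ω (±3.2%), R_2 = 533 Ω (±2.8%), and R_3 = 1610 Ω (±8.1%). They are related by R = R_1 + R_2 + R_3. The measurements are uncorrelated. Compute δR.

140 Ω

R is a linear combination, so absolute uncertainties add in quadrature:
  (δR_1)² = 2270;  (δR_2)² = 223;  (δR_3)² = 17000
δR = √(19500) = 140 Ω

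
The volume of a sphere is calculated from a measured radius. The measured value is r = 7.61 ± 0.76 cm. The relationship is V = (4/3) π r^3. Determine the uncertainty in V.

V is a product of powers, so relative uncertainties combine in quadrature:
  (3·δr/r)² = (3×0.0999)² = 0.0898
δV/V = √(0.0898) = 0.300
V = 1850 cm^3, so δV = 0.300 × 1850 = 553 cm^3.

553 cm^3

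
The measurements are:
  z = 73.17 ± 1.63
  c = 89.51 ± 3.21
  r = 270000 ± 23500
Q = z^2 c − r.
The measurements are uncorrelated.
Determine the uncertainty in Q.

36100

Let p = z^2·c = 479200. δp/p = √((2·δz/z)² + (1·δc/c)²) = √(0.00199 + 0.00129) = 0.0572, so δp = 27400.
Q = p − r: δQ = √(δp² + δr²) = √(7.51e+08 + 5.52e+08) = 36100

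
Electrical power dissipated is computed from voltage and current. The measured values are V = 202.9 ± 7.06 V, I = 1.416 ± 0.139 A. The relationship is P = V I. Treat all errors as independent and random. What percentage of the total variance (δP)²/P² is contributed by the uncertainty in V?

11.2%

(δP/P)² = (1·δV/V)² + (1·δI/I)²
  V term: (1×0.0348)² = 0.00121
  I term: (1×0.0982)² = 0.00964
Total = 0.0108. Share from V = 0.00121/0.0108 = 0.112.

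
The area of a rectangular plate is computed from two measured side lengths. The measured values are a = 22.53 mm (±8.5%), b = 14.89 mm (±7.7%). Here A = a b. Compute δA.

38.5 mm^2

Relative error in a monomial: (δA/A)² = Σ (nᵢ · δxᵢ/xᵢ)².
  (1·δa/a)² = (1×0.0850)² = 0.00723;  (1·δb/b)² = (1×0.0770)² = 0.00593
δA/A = √(0.0132) = 0.115
A = 335.5 mm^2, so δA = 0.115 × 335.5 = 38.5 mm^2.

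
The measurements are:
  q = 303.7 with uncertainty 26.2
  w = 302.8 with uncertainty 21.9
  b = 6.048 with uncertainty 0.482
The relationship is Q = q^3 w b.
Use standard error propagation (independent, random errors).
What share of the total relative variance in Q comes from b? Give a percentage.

8.08%

(δQ/Q)² = (3·δq/q)² + (1·δw/w)² + (1·δb/b)²
  q term: (3×0.0863)² = 0.0670
  w term: (1×0.0723)² = 0.00523
  b term: (1×0.0797)² = 0.00635
Total = 0.0786. Share from b = 0.00635/0.0786 = 0.0808.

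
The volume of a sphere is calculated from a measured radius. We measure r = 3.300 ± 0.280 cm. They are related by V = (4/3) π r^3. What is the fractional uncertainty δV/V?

V ∝ r^3, so δV/V = |3| · δr/r = 3 × 0.0848 = 0.255.

0.255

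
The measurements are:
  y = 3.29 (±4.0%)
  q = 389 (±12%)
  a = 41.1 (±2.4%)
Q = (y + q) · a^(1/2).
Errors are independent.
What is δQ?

301

Let u = y + q = 392. δu = √(δy² + δq²) = √(0.0173 + 2180) = 46.7, so δu/u = 0.119.
Q is then a monomial in u, a:
δQ/Q = √((δu/u)² + (½·δa/a)²) = √(0.0142 + 0.000144) = 0.120
Q = 2510, so δQ = 0.120 × 2510 = 301.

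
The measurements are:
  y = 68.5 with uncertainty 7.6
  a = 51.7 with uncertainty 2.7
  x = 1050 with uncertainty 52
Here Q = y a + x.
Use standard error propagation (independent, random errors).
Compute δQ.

437

Let p = y·a = 3540. δp/p = √((1·δy/y)² + (1·δa/a)²) = √(0.0123 + 0.00273) = 0.123, so δp = 434.
Q = p + x: δQ = √(δp² + δx²) = √(1.89e+05 + 2700) = 437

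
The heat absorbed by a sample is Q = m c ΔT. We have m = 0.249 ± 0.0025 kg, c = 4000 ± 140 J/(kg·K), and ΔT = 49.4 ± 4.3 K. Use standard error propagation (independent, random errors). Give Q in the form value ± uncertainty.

Each factor contributes (exponent × relative error)² to (δQ/Q)²:
  (1·δm/m)² = (1×0.0100)² = 0.000101;  (1·δc/c)² = (1×0.0350)² = 0.00123;  (1·δΔT/ΔT)² = (1×0.0870)² = 0.00758
δQ/Q = √(0.00890) = 0.0944
Q = 49200 J, so δQ = 0.0944 × 49200 = 4640 J.

49200 ± 4640 J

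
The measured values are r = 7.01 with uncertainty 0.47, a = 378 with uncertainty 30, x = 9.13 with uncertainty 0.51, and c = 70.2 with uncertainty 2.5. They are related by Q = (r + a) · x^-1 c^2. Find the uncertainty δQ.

24800

Let u = r + a = 385. δu = √(δr² + δa²) = √(0.221 + 900) = 30.0, so δu/u = 0.0779.
Q is then a monomial in u, x, c:
δQ/Q = √((δu/u)² + (-1·δx/x)² + (2·δc/c)²) = √(0.00607 + 0.00312 + 0.00507) = 0.119
Q = 2.08e+05, so δQ = 0.119 × 2.08e+05 = 24800.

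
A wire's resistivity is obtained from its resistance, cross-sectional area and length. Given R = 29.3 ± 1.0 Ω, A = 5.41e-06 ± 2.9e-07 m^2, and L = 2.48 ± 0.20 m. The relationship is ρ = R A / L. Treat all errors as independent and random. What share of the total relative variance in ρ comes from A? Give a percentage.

27.3%

(δρ/ρ)² = (1·δR/R)² + (1·δA/A)² + (-1·δL/L)²
  R term: (1×0.0341)² = 0.00116
  A term: (1×0.0536)² = 0.00287
  L term: (-1×0.0806)² = 0.00650
Total = 0.0105. Share from A = 0.00287/0.0105 = 0.273.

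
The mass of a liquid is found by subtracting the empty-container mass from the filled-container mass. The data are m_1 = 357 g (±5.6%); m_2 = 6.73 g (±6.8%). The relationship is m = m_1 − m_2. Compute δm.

20.0 g

Sums and differences: (δm)² = Σ (cᵢ δxᵢ)².
  (δm_1)² = 400;  (δm_2)² = 0.209
δm = √(400) = 20.0 g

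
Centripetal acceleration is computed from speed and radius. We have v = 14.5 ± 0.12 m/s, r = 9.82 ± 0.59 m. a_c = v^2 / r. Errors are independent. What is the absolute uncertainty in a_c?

Each factor contributes (exponent × relative error)² to (δa_c/a_c)²:
  (2·δv/v)² = (2×0.00828)² = 0.000274;  (-1·δr/r)² = (-1×0.0601)² = 0.00361
δa_c/a_c = √(0.00388) = 0.0623
a_c = 21.4 m/s^2, so δa_c = 0.0623 × 21.4 = 1.33 m/s^2.

1.33 m/s^2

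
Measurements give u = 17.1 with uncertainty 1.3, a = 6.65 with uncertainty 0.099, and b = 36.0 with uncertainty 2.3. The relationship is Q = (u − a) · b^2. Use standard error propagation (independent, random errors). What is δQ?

2420

Let w = u − a = 10.5. δw = √(δu² + δa²) = √(1.69 + 0.00980) = 1.30, so δw/w = 0.125.
Q is then a monomial in w, b:
δQ/Q = √((δw/w)² + (2·δb/b)²) = √(0.0156 + 0.0163) = 0.179
Q = 13500, so δQ = 0.179 × 13500 = 2420.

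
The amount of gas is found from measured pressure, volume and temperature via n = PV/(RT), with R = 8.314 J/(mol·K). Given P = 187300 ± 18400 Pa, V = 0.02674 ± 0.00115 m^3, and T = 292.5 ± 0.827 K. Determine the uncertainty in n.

0.221 mol

For a monomial n ∝ P, V, T^-1, fractional errors add in quadrature:
  (1·δP/P)² = (1×0.0982)² = 0.00965;  (1·δV/V)² = (1×0.0430)² = 0.00185;  (-1·δT/T)² = (-1×0.00283)² = 7.99e-06
δn/n = √(0.0115) = 0.107
n = 2.060 mol, so δn = 0.107 × 2.060 = 0.221 mol.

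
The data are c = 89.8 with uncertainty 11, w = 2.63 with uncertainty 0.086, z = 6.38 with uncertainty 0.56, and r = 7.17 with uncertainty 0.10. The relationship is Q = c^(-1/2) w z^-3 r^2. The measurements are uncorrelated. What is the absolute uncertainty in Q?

Since Q is a product/quotient, work with relative uncertainties:
  (−½·δc/c)² = (-0.5×0.122)² = 0.00375;  (1·δw/w)² = (1×0.0327)² = 0.00107;  (-3·δz/z)² = (-3×0.0878)² = 0.0693;  (2·δr/r)² = (2×0.0139)² = 0.000778
δQ/Q = √(0.0749) = 0.274
Q = 0.0549, so δQ = 0.274 × 0.0549 = 0.0150.

0.0150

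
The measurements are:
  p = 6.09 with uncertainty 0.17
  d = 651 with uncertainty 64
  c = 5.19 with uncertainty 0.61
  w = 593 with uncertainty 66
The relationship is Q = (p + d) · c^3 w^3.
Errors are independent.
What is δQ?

9.49e+12

Let u = p + d = 657. δu = √(δp² + δd²) = √(0.0289 + 4100) = 64.0, so δu/u = 0.0974.
Q is then a monomial in u, c, w:
δQ/Q = √((δu/u)² + (3·δc/c)² + (3·δw/w)²) = √(0.00949 + 0.124 + 0.111) = 0.495
Q = 1.92e+13, so δQ = 0.495 × 1.92e+13 = 9.49e+12.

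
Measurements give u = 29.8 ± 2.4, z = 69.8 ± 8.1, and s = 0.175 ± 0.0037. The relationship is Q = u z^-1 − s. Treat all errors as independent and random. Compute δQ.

Let p = u·z^-1 = 0.427. δp/p = √((1·δu/u)² + (-1·δz/z)²) = √(0.00649 + 0.0135) = 0.141, so δp = 0.0603.
Q = p − s: δQ = √(δp² + δs²) = √(0.00364 + 1.37e-05) = 0.0604

0.0604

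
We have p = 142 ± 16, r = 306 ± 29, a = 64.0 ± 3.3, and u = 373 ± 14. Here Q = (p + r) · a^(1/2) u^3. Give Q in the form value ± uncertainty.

(1.86 ± 0.255) × 10^11

Let w = p + r = 448. δw = √(δp² + δr²) = √(256 + 841) = 33.1, so δw/w = 0.0739.
Q is then a monomial in w, a, u:
δQ/Q = √((δw/w)² + (½·δa/a)² + (3·δu/u)²) = √(0.00547 + 0.000665 + 0.0127) = 0.137
Q = 1.86e+11, so δQ = 0.137 × 1.86e+11 = 2.55e+10.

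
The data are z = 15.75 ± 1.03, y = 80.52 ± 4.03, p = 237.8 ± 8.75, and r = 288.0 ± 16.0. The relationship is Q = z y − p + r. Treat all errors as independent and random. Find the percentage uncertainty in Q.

Let w = z·y = 1268. δw/w = √((1·δz/z)² + (1·δy/y)²) = √(0.00428 + 0.00250) = 0.0824, so δw = 104.
Q = w − p + r: δQ = √(δw² + δp² + δr²) = √(10900 + 76.6 + 256) = 106
Q = 1318, so δQ/Q = 106/1318 = 0.0804.

8.04%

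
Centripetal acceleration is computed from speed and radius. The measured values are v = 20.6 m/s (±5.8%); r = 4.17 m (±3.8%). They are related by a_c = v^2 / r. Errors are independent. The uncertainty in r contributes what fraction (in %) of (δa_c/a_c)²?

9.69%

(δa_c/a_c)² = (2·δv/v)² + (-1·δr/r)²
  v term: (2×0.0580)² = 0.0135
  r term: (-1×0.0380)² = 0.00144
Total = 0.0149. Share from r = 0.00144/0.0149 = 0.0969.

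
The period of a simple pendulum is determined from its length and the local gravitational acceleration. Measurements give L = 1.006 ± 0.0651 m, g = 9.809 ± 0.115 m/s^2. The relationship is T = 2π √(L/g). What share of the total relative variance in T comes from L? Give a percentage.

96.8%

(δT/T)² = (½·δL/L)² + (−½·δg/g)²
  L term: (0.5×0.0647)² = 0.00105
  g term: (-0.5×0.0117)² = 3.44e-05
Total = 0.00108. Share from L = 0.00105/0.00108 = 0.968.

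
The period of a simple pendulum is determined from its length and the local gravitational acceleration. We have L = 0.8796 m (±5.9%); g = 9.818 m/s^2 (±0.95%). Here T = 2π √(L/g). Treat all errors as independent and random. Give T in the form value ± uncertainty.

T is a product of powers, so relative uncertainties combine in quadrature:
  (½·δL/L)² = (0.5×0.0590)² = 0.000870;  (−½·δg/g)² = (-0.5×0.00950)² = 2.26e-05
δT/T = √(0.000893) = 0.0299
T = 1.881 s, so δT = 0.0299 × 1.881 = 0.0562 s.

1.881 ± 0.0562 s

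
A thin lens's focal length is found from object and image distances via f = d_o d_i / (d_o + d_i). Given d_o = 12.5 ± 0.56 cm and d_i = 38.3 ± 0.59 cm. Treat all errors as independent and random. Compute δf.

0.320 cm

∂f/∂d_o = (d_i/(d_o+d_i))² = 0.568;  ∂f/∂d_i = (d_o/(d_o+d_i))² = 0.0605
δf = √((∂f/∂d_o · δd_o)² + (∂f/∂d_i · δd_i)²) = √(0.101 + 0.00128) = 0.320 cm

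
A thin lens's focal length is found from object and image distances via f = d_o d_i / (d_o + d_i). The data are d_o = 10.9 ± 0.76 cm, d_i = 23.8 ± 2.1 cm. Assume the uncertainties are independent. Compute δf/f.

0.0553

∂f/∂d_o = (d_i/(d_o+d_i))² = 0.470;  ∂f/∂d_i = (d_o/(d_o+d_i))² = 0.0987
δf = √((∂f/∂d_o · δd_o)² + (∂f/∂d_i · δd_i)²) = √(0.128 + 0.0429) = 0.413 cm
f = 7.48 cm, so δf/f = 0.413/7.48 = 0.0553.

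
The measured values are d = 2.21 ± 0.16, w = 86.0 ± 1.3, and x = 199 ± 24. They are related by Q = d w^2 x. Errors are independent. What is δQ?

Q is a product of powers, so relative uncertainties combine in quadrature:
  (1·δd/d)² = (1×0.0724)² = 0.00524;  (2·δw/w)² = (2×0.0151)² = 0.000914;  (1·δx/x)² = (1×0.121)² = 0.0145
δQ/Q = √(0.0207) = 0.144
Q = 3.25e+06, so δQ = 0.144 × 3.25e+06 = 4.68e+05.

4.68e+05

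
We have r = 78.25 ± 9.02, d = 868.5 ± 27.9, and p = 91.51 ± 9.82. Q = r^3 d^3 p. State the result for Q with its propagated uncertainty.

Relative error in a monomial: (δQ/Q)² = Σ (nᵢ · δxᵢ/xᵢ)².
  (3·δr/r)² = (3×0.115)² = 0.120;  (3·δd/d)² = (3×0.0321)² = 0.00929;  (1·δp/p)² = (1×0.107)² = 0.0115
δQ/Q = √(0.140) = 0.375
Q = 2.872e+16, so δQ = 0.375 × 2.872e+16 = 1.08e+16.

(2.872 ± 1.08) × 10^16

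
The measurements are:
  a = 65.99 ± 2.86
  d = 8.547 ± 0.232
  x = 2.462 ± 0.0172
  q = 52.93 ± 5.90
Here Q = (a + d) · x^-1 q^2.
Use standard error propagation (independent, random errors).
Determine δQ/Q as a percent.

Let u = a + d = 74.54. δu = √(δa² + δd²) = √(8.18 + 0.0538) = 2.87, so δu/u = 0.0385.
Q is then a monomial in u, x, q:
δQ/Q = √((δu/u)² + (-1·δx/x)² + (2·δq/q)²) = √(0.00148 + 4.88e-05 + 0.0497) = 0.226

22.6%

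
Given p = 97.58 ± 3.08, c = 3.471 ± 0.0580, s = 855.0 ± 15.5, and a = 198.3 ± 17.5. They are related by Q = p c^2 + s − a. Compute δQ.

58.9

Let w = p·c^2 = 1176. δw/w = √((1·δp/p)² + (2·δc/c)²) = √(0.000996 + 0.00112) = 0.0460, so δw = 54.0.
Q = w + s − a: δQ = √(δw² + δs² + δa²) = √(2920 + 240 + 306) = 58.9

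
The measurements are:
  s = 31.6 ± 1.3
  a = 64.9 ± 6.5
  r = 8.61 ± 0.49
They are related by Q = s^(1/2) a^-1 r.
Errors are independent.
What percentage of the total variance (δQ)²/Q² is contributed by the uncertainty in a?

(δQ/Q)² = (½·δs/s)² + (-1·δa/a)² + (1·δr/r)²
  s term: (0.5×0.0411)² = 0.000423
  a term: (-1×0.100)² = 0.0100
  r term: (1×0.0569)² = 0.00324
Total = 0.0137. Share from a = 0.0100/0.0137 = 0.733.

73.3%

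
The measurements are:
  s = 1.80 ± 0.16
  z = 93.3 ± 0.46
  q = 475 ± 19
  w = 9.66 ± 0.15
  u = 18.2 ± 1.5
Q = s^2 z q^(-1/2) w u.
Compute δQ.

Since Q is a product/quotient, work with relative uncertainties:
  (2·δs/s)² = (2×0.0889)² = 0.0316;  (1·δz/z)² = (1×0.00493)² = 2.43e-05;  (−½·δq/q)² = (-0.5×0.0400)² = 0.000400;  (1·δw/w)² = (1×0.0155)² = 0.000241;  (1·δu/u)² = (1×0.0824)² = 0.00679
δQ/Q = √(0.0391) = 0.198
Q = 2440, so δQ = 0.198 × 2440 = 482.

482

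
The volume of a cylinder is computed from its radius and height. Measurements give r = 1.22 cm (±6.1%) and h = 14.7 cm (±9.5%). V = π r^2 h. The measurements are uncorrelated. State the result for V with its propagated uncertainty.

68.7 ± 10.6 cm^3

Since V is a product/quotient, work with relative uncertainties:
  (2·δr/r)² = (2×0.0610)² = 0.0149;  (1·δh/h)² = (1×0.0950)² = 0.00903
δV/V = √(0.0239) = 0.155
V = 68.7 cm^3, so δV = 0.155 × 68.7 = 10.6 cm^3.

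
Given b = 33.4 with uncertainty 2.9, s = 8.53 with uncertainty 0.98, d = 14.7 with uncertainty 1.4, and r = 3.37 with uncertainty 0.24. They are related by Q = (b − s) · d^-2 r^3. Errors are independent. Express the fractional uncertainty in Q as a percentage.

31.2%

Let u = b − s = 24.9. δu = √(δb² + δs²) = √(8.41 + 0.960) = 3.06, so δu/u = 0.123.
Q is then a monomial in u, d, r:
δQ/Q = √((δu/u)² + (-2·δd/d)² + (3·δr/r)²) = √(0.0151 + 0.0363 + 0.0456) = 0.312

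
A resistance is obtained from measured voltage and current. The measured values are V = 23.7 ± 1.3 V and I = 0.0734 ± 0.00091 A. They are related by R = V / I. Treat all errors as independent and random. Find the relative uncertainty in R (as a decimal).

0.0562

R is a product of powers, so relative uncertainties combine in quadrature:
  (1·δV/V)² = (1×0.0549)² = 0.00301;  (-1·δI/I)² = (-1×0.0124)² = 0.000154
δR/R = √(0.00316) = 0.0562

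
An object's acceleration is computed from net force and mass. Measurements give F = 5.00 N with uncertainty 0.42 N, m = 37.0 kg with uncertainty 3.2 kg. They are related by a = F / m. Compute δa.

Products/powers → add relative errors in quadrature, weighted by exponent:
  (1·δF/F)² = (1×0.0840)² = 0.00706;  (-1·δm/m)² = (-1×0.0865)² = 0.00748
δa/a = √(0.0145) = 0.121
a = 0.135 m/s^2, so δa = 0.121 × 0.135 = 0.0163 m/s^2.

0.0163 m/s^2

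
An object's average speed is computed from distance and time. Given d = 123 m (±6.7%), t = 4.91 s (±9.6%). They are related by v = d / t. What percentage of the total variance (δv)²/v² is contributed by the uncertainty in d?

32.8%

(δv/v)² = (1·δd/d)² + (-1·δt/t)²
  d term: (1×0.0670)² = 0.00449
  t term: (-1×0.0960)² = 0.00922
Total = 0.0137. Share from d = 0.00449/0.0137 = 0.328.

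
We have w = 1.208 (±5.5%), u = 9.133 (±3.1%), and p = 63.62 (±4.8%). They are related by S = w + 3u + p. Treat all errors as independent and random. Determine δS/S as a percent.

3.44%

Each term contributes (cᵢ δxᵢ)² to (δS)²:
  (δw)² = 0.00441;  (3·δu)² = 0.721;  (δp)² = 9.33
δS = √(10.1) = 3.17
S = 92.23, so δS/S = 3.17/92.23 = 0.0344.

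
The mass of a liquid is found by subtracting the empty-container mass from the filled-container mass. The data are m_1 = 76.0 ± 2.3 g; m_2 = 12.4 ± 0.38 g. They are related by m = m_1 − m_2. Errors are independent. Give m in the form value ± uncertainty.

63.6 ± 2.33 g

Sums and differences: (δm)² = Σ (cᵢ δxᵢ)².
  (δm_1)² = 5.29;  (δm_2)² = 0.144
δm = √(5.43) = 2.33 g
m = 63.6 g.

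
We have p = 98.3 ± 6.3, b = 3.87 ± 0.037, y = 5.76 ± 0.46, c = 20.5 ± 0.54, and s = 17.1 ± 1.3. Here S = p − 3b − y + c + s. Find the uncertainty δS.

6.47

S is a linear combination, so absolute uncertainties add in quadrature:
  (δp)² = 39.7;  (3·δb)² = 0.0123;  (δy)² = 0.212;  (δc)² = 0.292;  (δs)² = 1.69
δS = √(41.9) = 6.47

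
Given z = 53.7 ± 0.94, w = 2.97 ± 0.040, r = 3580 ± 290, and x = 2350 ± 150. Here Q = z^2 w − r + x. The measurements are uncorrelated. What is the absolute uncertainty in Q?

Let p = z^2·w = 8560. δp/p = √((2·δz/z)² + (1·δw/w)²) = √(0.00123 + 0.000181) = 0.0375, so δp = 321.
Q = p − r + x: δQ = √(δp² + δr² + δx²) = √(1.03e+05 + 84100 + 22500) = 458

458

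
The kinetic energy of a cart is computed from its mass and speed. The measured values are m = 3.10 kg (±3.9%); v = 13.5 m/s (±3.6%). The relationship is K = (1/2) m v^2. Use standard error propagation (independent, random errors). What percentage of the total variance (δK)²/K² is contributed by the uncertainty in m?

(δK/K)² = (1·δm/m)² + (2·δv/v)²
  m term: (1×0.0390)² = 0.00152
  v term: (2×0.0360)² = 0.00518
Total = 0.00671. Share from m = 0.00152/0.00671 = 0.227.

22.7%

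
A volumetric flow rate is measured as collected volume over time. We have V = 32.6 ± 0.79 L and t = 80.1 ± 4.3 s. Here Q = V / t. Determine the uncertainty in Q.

For a monomial Q ∝ V, t^-1, fractional errors add in quadrature:
  (1·δV/V)² = (1×0.0242)² = 0.000587;  (-1·δt/t)² = (-1×0.0537)² = 0.00288
δQ/Q = √(0.00347) = 0.0589
Q = 0.407 L/s, so δQ = 0.0589 × 0.407 = 0.0240 L/s.

0.0240 L/s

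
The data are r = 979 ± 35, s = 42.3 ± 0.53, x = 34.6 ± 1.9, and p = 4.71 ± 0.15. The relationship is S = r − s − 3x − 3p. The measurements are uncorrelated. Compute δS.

35.5

Sums and differences: (δS)² = Σ (cᵢ δxᵢ)².
  (δr)² = 1220;  (δs)² = 0.281;  (3·δx)² = 32.5;  (3·δp)² = 0.202
δS = √(1260) = 35.5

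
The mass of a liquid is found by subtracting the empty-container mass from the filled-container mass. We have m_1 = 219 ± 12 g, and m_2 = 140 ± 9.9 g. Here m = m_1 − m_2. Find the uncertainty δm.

15.6 g

Each term contributes (cᵢ δxᵢ)² to (δm)²:
  (δm_1)² = 144;  (δm_2)² = 98.0
δm = √(242) = 15.6 g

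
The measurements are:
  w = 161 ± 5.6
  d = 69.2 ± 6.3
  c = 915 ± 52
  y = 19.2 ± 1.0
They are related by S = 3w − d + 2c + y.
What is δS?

S is a linear combination, so absolute uncertainties add in quadrature:
  (3·δw)² = 282;  (δd)² = 39.7;  (2·δc)² = 10800;  (δy)² = 1.00
δS = √(11100) = 106

106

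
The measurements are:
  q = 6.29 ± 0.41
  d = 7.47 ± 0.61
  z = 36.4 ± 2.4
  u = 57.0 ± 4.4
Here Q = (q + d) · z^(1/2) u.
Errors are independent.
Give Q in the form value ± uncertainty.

4730 ± 471

Let w = q + d = 13.8. δw = √(δq² + δd²) = √(0.168 + 0.372) = 0.735, so δw/w = 0.0534.
Q is then a monomial in w, z, u:
δQ/Q = √((δw/w)² + (½·δz/z)² + (1·δu/u)²) = √(0.00285 + 0.00109 + 0.00596) = 0.0995
Q = 4730, so δQ = 0.0995 × 4730 = 471.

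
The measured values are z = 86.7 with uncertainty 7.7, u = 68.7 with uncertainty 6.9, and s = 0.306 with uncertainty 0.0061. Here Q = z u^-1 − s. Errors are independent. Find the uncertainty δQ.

Let p = z·u^-1 = 1.26. δp/p = √((1·δz/z)² + (-1·δu/u)²) = √(0.00789 + 0.0101) = 0.134, so δp = 0.169.
Q = p − s: δQ = √(δp² + δs²) = √(0.0286 + 3.72e-05) = 0.169

0.169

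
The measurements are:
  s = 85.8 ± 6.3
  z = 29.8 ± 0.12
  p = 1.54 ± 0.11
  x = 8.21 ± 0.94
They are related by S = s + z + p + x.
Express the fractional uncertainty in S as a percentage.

5.08%

Sums and differences: (δS)² = Σ (cᵢ δxᵢ)².
  (δs)² = 39.7;  (δz)² = 0.0144;  (δp)² = 0.0121;  (δx)² = 0.884
δS = √(40.6) = 6.37
S = 125, so δS/S = 6.37/125 = 0.0508.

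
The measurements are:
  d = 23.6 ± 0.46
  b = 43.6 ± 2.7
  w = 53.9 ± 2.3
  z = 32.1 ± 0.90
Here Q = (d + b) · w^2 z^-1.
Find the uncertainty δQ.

Let u = d + b = 67.2. δu = √(δd² + δb²) = √(0.212 + 7.29) = 2.74, so δu/u = 0.0408.
Q is then a monomial in u, w, z:
δQ/Q = √((δu/u)² + (2·δw/w)² + (-1·δz/z)²) = √(0.00166 + 0.00728 + 0.000786) = 0.0986
Q = 6080, so δQ = 0.0986 × 6080 = 600.

600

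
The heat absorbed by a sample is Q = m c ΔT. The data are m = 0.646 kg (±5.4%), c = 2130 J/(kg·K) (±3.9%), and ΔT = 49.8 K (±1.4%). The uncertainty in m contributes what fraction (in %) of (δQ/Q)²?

62.9%

(δQ/Q)² = (1·δm/m)² + (1·δc/c)² + (1·δΔT/ΔT)²
  m term: (1×0.0540)² = 0.00292
  c term: (1×0.0390)² = 0.00152
  ΔT term: (1×0.0140)² = 0.000196
Total = 0.00463. Share from m = 0.00292/0.00463 = 0.629.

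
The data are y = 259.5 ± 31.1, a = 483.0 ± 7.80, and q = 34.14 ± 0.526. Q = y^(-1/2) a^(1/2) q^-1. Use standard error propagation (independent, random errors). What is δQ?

Each factor contributes (exponent × relative error)² to (δQ/Q)²:
  (−½·δy/y)² = (-0.5×0.120)² = 0.00359;  (½·δa/a)² = (0.5×0.0161)² = 6.52e-05;  (-1·δq/q)² = (-1×0.0154)² = 0.000237
δQ/Q = √(0.00389) = 0.0624
Q = 0.03996, so δQ = 0.0624 × 0.03996 = 0.00249.

0.00249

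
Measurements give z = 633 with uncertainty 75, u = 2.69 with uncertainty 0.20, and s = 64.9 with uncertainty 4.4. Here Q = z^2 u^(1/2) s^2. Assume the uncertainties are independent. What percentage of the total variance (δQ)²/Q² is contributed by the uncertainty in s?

(δQ/Q)² = (2·δz/z)² + (½·δu/u)² + (2·δs/s)²
  z term: (2×0.118)² = 0.0562
  u term: (0.5×0.0743)² = 0.00138
  s term: (2×0.0678)² = 0.0184
Total = 0.0759. Share from s = 0.0184/0.0759 = 0.242.

24.2%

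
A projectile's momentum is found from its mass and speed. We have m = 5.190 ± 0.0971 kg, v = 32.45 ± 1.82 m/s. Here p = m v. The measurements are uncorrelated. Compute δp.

9.96 kg·m/s

Relative error in a monomial: (δp/p)² = Σ (nᵢ · δxᵢ/xᵢ)².
  (1·δm/m)² = (1×0.0187)² = 0.000350;  (1·δv/v)² = (1×0.0561)² = 0.00315
δp/p = √(0.00350) = 0.0591
p = 168.4 kg·m/s, so δp = 0.0591 × 168.4 = 9.96 kg·m/s.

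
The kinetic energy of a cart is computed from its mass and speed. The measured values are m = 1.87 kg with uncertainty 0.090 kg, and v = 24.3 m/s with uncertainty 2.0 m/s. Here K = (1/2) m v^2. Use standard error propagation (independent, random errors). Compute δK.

94.7 J

Since K is a product/quotient, work with relative uncertainties:
  (1·δm/m)² = (1×0.0481)² = 0.00232;  (2·δv/v)² = (2×0.0823)² = 0.0271
δK/K = √(0.0294) = 0.172
K = 552 J, so δK = 0.172 × 552 = 94.7 J.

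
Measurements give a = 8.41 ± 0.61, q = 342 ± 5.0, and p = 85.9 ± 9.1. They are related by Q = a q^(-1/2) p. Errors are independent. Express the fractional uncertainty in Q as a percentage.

Each factor contributes (exponent × relative error)² to (δQ/Q)²:
  (1·δa/a)² = (1×0.0725)² = 0.00526;  (−½·δq/q)² = (-0.5×0.0146)² = 5.34e-05;  (1·δp/p)² = (1×0.106)² = 0.0112
δQ/Q = √(0.0165) = 0.129

12.9%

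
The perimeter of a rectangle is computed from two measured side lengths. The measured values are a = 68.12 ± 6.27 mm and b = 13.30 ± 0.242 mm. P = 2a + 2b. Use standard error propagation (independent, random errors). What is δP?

P is a linear combination, so absolute uncertainties add in quadrature:
  (2·δa)² = 157;  (2·δb)² = 0.234
δP = √(157) = 12.5 mm

12.5 mm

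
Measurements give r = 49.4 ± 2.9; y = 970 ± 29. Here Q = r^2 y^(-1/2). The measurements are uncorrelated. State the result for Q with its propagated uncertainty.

78.4 ± 9.27

Since Q is a product/quotient, work with relative uncertainties:
  (2·δr/r)² = (2×0.0587)² = 0.0138;  (−½·δy/y)² = (-0.5×0.0299)² = 0.000223
δQ/Q = √(0.0140) = 0.118
Q = 78.4, so δQ = 0.118 × 78.4 = 9.27.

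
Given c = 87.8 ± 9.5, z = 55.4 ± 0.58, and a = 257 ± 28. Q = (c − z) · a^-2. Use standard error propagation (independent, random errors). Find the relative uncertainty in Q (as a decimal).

0.366

Let u = c − z = 32.4. δu = √(δc² + δz²) = √(90.2 + 0.336) = 9.52, so δu/u = 0.294.
Q is then a monomial in u, a:
δQ/Q = √((δu/u)² + (-2·δa/a)²) = √(0.0863 + 0.0475) = 0.366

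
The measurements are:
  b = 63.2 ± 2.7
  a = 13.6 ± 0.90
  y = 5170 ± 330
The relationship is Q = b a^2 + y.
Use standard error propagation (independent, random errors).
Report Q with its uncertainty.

Let p = b·a^2 = 11700. δp/p = √((1·δb/b)² + (2·δa/a)²) = √(0.00183 + 0.0175) = 0.139, so δp = 1630.
Q = p + y: δQ = √(δp² + δy²) = √(2.64e+06 + 1.09e+05) = 1660
Q = 16900.

16900 ± 1660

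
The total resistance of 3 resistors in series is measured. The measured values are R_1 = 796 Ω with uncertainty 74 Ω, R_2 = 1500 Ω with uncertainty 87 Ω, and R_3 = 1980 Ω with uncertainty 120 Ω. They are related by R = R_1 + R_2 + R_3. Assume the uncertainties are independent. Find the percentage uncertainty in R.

3.87%

For a sum/difference, combine absolute errors in quadrature:
  (δR_1)² = 5480;  (δR_2)² = 7570;  (δR_3)² = 14400
δR = √(27400) = 166 Ω
R = 4280 Ω, so δR/R = 166/4280 = 0.0387.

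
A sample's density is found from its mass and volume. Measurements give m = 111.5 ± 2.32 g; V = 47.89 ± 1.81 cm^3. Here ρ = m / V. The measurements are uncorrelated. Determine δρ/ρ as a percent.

Each factor contributes (exponent × relative error)² to (δρ/ρ)²:
  (1·δm/m)² = (1×0.0208)² = 0.000433;  (-1·δV/V)² = (-1×0.0378)² = 0.00143
δρ/ρ = √(0.00186) = 0.0431

4.31%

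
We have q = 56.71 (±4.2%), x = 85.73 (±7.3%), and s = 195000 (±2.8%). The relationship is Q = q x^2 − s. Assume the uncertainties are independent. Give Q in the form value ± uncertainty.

221800 ± 63600

Let p = q·x^2 = 416800. δp/p = √((1·δq/q)² + (2·δx/x)²) = √(0.00176 + 0.0213) = 0.152, so δp = 63300.
Q = p − s: δQ = √(δp² + δs²) = √(4.01e+09 + 2.98e+07) = 63600
Q = 221800.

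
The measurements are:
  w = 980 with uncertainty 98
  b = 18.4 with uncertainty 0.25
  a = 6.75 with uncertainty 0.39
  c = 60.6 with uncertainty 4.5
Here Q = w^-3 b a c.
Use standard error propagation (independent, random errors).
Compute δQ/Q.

For a monomial Q ∝ w^-3, b, a, c, fractional errors add in quadrature:
  (-3·δw/w)² = (-3×0.100)² = 0.0900;  (1·δb/b)² = (1×0.0136)² = 0.000185;  (1·δa/a)² = (1×0.0578)² = 0.00334;  (1·δc/c)² = (1×0.0743)² = 0.00551
δQ/Q = √(0.0990) = 0.315

0.315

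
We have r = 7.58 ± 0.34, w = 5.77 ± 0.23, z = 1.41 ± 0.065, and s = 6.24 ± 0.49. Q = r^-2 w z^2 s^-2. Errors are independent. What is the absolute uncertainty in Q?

Since Q is a product/quotient, work with relative uncertainties:
  (-2·δr/r)² = (-2×0.0449)² = 0.00805;  (1·δw/w)² = (1×0.0399)² = 0.00159;  (2·δz/z)² = (2×0.0461)² = 0.00850;  (-2·δs/s)² = (-2×0.0785)² = 0.0247
δQ/Q = √(0.0428) = 0.207
Q = 0.00513, so δQ = 0.207 × 0.00513 = 0.00106.

0.00106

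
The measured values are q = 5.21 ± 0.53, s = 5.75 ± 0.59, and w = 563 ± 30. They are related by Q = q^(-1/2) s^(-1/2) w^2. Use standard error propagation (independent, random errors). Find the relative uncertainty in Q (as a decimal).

Relative error in a monomial: (δQ/Q)² = Σ (nᵢ · δxᵢ/xᵢ)².
  (−½·δq/q)² = (-0.5×0.102)² = 0.00259;  (−½·δs/s)² = (-0.5×0.103)² = 0.00263;  (2·δw/w)² = (2×0.0533)² = 0.0114
δQ/Q = √(0.0166) = 0.129

0.129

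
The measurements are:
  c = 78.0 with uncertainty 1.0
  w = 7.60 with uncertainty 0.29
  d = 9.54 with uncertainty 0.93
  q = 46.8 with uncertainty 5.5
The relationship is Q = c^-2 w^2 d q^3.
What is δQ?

3480

Since Q is a product/quotient, work with relative uncertainties:
  (-2·δc/c)² = (-2×0.0128)² = 0.000657;  (2·δw/w)² = (2×0.0382)² = 0.00582;  (1·δd/d)² = (1×0.0975)² = 0.00950;  (3·δq/q)² = (3×0.118)² = 0.124
δQ/Q = √(0.140) = 0.375
Q = 9280, so δQ = 0.375 × 9280 = 3480.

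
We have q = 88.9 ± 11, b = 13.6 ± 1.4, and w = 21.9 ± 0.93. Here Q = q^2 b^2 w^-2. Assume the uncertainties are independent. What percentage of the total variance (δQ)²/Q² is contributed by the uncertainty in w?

(δQ/Q)² = (2·δq/q)² + (2·δb/b)² + (-2·δw/w)²
  q term: (2×0.124)² = 0.0612
  b term: (2×0.103)² = 0.0424
  w term: (-2×0.0425)² = 0.00721
Total = 0.111. Share from w = 0.00721/0.111 = 0.0651.

6.51%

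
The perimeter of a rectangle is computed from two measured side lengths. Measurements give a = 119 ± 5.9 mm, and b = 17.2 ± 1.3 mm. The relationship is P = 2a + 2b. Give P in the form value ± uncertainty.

272 ± 12.1 mm

Absolute uncertainties add in quadrature for a linear combination:
  (2·δa)² = 139;  (2·δb)² = 6.76
δP = √(146) = 12.1 mm
P = 272 mm.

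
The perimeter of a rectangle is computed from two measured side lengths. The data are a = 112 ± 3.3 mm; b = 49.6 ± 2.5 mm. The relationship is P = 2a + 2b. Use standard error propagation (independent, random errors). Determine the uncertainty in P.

8.28 mm

Sums and differences: (δP)² = Σ (cᵢ δxᵢ)².
  (2·δa)² = 43.6;  (2·δb)² = 25.0
δP = √(68.6) = 8.28 mm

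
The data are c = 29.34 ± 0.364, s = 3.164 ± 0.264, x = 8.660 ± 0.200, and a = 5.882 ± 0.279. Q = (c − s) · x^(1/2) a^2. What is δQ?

Let u = c − s = 26.18. δu = √(δc² + δs²) = √(0.132 + 0.0697) = 0.450, so δu/u = 0.0172.
Q is then a monomial in u, x, a:
δQ/Q = √((δu/u)² + (½·δx/x)² + (2·δa/a)²) = √(0.000295 + 0.000133 + 0.00900) = 0.0971
Q = 2665, so δQ = 0.0971 × 2665 = 259.

259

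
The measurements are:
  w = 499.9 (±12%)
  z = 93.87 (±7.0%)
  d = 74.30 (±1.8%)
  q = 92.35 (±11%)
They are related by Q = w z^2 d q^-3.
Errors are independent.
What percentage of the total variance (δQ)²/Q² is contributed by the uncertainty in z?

(δQ/Q)² = (1·δw/w)² + (2·δz/z)² + (1·δd/d)² + (-3·δq/q)²
  w term: (1×0.120)² = 0.0144
  z term: (2×0.0700)² = 0.0196
  d term: (1×0.0180)² = 0.000324
  q term: (-3×0.110)² = 0.109
Total = 0.143. Share from z = 0.0196/0.143 = 0.137.

13.7%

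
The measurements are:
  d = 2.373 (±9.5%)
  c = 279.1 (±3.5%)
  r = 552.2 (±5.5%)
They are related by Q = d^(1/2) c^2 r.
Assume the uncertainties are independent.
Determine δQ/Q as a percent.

Q is a product of powers, so relative uncertainties combine in quadrature:
  (½·δd/d)² = (0.5×0.0950)² = 0.00226;  (2·δc/c)² = (2×0.0350)² = 0.00490;  (1·δr/r)² = (1×0.0550)² = 0.00302
δQ/Q = √(0.0102) = 0.101

10.1%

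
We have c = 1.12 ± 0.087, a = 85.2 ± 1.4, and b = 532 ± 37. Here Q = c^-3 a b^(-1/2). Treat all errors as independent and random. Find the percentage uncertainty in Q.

Q is a product of powers, so relative uncertainties combine in quadrature:
  (-3·δc/c)² = (-3×0.0777)² = 0.0543;  (1·δa/a)² = (1×0.0164)² = 0.000270;  (−½·δb/b)² = (-0.5×0.0695)² = 0.00121
δQ/Q = √(0.0558) = 0.236

23.6%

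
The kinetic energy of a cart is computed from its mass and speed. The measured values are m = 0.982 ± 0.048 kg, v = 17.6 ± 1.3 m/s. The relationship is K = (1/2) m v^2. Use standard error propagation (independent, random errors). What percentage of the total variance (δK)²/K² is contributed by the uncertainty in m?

9.87%

(δK/K)² = (1·δm/m)² + (2·δv/v)²
  m term: (1×0.0489)² = 0.00239
  v term: (2×0.0739)² = 0.0218
Total = 0.0242. Share from m = 0.00239/0.0242 = 0.0987.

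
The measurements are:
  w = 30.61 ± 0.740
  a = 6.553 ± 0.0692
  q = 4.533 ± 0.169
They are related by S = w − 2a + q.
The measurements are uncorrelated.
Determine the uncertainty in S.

Each term contributes (cᵢ δxᵢ)² to (δS)²:
  (δw)² = 0.548;  (2·δa)² = 0.0192;  (δq)² = 0.0286
δS = √(0.595) = 0.772

0.772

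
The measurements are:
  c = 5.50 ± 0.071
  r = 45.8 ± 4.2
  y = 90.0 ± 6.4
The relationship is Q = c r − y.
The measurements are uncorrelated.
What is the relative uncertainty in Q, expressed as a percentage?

14.9%

Let p = c·r = 252. δp/p = √((1·δc/c)² + (1·δr/r)²) = √(0.000167 + 0.00841) = 0.0926, so δp = 23.3.
Q = p − y: δQ = √(δp² + δy²) = √(544 + 41.0) = 24.2
Q = 162, so δQ/Q = 24.2/162 = 0.149.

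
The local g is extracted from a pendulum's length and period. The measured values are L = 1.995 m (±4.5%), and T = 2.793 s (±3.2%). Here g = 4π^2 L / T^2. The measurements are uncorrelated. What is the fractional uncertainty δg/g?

Since g is a product/quotient, work with relative uncertainties:
  (1·δL/L)² = (1×0.0450)² = 0.00202;  (-2·δT/T)² = (-2×0.0320)² = 0.00410
δg/g = √(0.00612) = 0.0782

0.0782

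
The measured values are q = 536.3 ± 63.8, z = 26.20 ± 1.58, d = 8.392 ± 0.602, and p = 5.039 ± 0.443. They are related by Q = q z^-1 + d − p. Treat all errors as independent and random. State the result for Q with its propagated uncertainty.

Let w = q·z^-1 = 20.47. δw/w = √((1·δq/q)² + (-1·δz/z)²) = √(0.0142 + 0.00364) = 0.133, so δw = 2.73.
Q = w + d − p: δQ = √(δw² + δd² + δp²) = √(7.45 + 0.362 + 0.196) = 2.83
Q = 23.82.

23.82 ± 2.83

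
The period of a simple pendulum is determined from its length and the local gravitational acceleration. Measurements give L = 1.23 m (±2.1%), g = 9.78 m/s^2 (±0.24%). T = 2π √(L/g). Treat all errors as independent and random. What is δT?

Products/powers → add relative errors in quadrature, weighted by exponent:
  (½·δL/L)² = (0.5×0.0210)² = 0.000110;  (−½·δg/g)² = (-0.5×0.00240)² = 1.44e-06
δT/T = √(0.000112) = 0.0106
T = 2.23 s, so δT = 0.0106 × 2.23 = 0.0235 s.

0.0235 s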